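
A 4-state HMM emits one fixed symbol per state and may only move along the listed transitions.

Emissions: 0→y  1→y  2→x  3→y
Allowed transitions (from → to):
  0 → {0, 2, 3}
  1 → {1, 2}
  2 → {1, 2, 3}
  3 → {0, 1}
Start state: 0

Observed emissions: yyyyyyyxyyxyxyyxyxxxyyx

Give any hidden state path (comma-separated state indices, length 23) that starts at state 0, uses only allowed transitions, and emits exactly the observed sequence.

0,0,3,0,3,1,1,2,3,1,2,1,2,3,0,2,1,2,2,2,1,1,2

  [0] y  {0,1,3}  => 0  start
  [1] y  {0,1,3}  => 0  0->0 ok
  [2] y  {0,1,3}  => 3  0->3 ok
  [3] y  {0,1,3}  => 0  3->0 ok
  [4] y  {0,1,3}  => 3  0->3 ok
  [5] y  {0,1,3}  => 1  3->1 ok
  [6] y  {0,1,3}  => 1  1->1 ok
  [7] x  {2}  => 2  1->2 ok
  [8] y  {0,1,3}  => 3  2->3 ok
  [9] y  {0,1,3}  => 1  3->1 ok
  [10] x  {2}  => 2  1->2 ok
  [11] y  {0,1,3}  => 1  2->1 ok
  [12] x  {2}  => 2  1->2 ok
  [13] y  {0,1,3}  => 3  2->3 ok
  [14] y  {0,1,3}  => 0  3->0 ok
  [15] x  {2}  => 2  0->2 ok
  [16] y  {0,1,3}  => 1  2->1 ok
  [17] x  {2}  => 2  1->2 ok
  [18] x  {2}  => 2  2->2 ok
  [19] x  {2}  => 2  2->2 ok
  [20] y  {0,1,3}  => 1  2->1 ok
  [21] y  {0,1,3}  => 1  1->1 ok
  [22] x  {2}  => 2  1->2 ok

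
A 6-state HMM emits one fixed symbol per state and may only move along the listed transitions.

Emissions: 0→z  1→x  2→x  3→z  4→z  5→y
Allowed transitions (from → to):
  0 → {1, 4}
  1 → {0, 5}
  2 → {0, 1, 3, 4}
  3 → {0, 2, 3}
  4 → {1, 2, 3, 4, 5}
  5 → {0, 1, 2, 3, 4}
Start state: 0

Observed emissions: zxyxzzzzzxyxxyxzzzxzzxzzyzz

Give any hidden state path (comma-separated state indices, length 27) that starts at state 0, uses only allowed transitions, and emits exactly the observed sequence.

0,1,5,1,0,4,3,3,0,1,5,2,1,5,2,4,4,4,2,0,4,1,0,4,5,0,4

  pos 0: z in {0,3,4}, choose 0; start
  pos 1: x in {1,2}, choose 1; 0->1 ok
  pos 2: y in {5}, choose 5; 1->5 ok
  pos 3: x in {1,2}, choose 1; 5->1 ok
  pos 4: z in {0,3,4}, choose 0; 1->0 ok
  pos 5: z in {0,3,4}, choose 4; 0->4 ok
  pos 6: z in {0,3,4}, choose 3; 4->3 ok
  pos 7: z in {0,3,4}, choose 3; 3->3 ok
  pos 8: z in {0,3,4}, choose 0; 3->0 ok
  pos 9: x in {1,2}, choose 1; 0->1 ok
  pos 10: y in {5}, choose 5; 1->5 ok
  pos 11: x in {1,2}, choose 2; 5->2 ok
  pos 12: x in {1,2}, choose 1; 2->1 ok
  pos 13: y in {5}, choose 5; 1->5 ok
  pos 14: x in {1,2}, choose 2; 5->2 ok
  pos 15: z in {0,3,4}, choose 4; 2->4 ok
  pos 16: z in {0,3,4}, choose 4; 4->4 ok
  pos 17: z in {0,3,4}, choose 4; 4->4 ok
  pos 18: x in {1,2}, choose 2; 4->2 ok
  pos 19: z in {0,3,4}, choose 0; 2->0 ok
  pos 20: z in {0,3,4}, choose 4; 0->4 ok
  pos 21: x in {1,2}, choose 1; 4->1 ok
  pos 22: z in {0,3,4}, choose 0; 1->0 ok
  pos 23: z in {0,3,4}, choose 4; 0->4 ok
  pos 24: y in {5}, choose 5; 4->5 ok
  pos 25: z in {0,3,4}, choose 0; 5->0 ok
  pos 26: z in {0,3,4}, choose 4; 0->4 ok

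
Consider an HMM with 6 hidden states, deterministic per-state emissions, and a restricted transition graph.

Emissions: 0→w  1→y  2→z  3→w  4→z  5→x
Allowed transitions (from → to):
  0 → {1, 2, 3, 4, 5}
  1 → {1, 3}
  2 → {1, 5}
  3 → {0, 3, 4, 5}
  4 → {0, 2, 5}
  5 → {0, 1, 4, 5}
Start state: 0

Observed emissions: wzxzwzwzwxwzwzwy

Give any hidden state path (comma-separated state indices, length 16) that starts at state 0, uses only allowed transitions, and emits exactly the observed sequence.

  pos 0: w in {0,3}, choose 0; start
  pos 1: z in {2,4}, choose 2; 0->2 ok
  pos 2: x in {5}, choose 5; 2->5 ok
  pos 3: z in {2,4}, choose 4; 5->4 ok
  pos 4: w in {0,3}, choose 0; 4->0 ok
  pos 5: z in {2,4}, choose 4; 0->4 ok
  pos 6: w in {0,3}, choose 0; 4->0 ok
  pos 7: z in {2,4}, choose 4; 0->4 ok
  pos 8: w in {0,3}, choose 0; 4->0 ok
  pos 9: x in {5}, choose 5; 0->5 ok
  pos 10: w in {0,3}, choose 0; 5->0 ok
  pos 11: z in {2,4}, choose 4; 0->4 ok
  pos 12: w in {0,3}, choose 0; 4->0 ok
  pos 13: z in {2,4}, choose 4; 0->4 ok
  pos 14: w in {0,3}, choose 0; 4->0 ok
  pos 15: y in {1}, choose 1; 0->1 ok

0,2,5,4,0,4,0,4,0,5,0,4,0,4,0,1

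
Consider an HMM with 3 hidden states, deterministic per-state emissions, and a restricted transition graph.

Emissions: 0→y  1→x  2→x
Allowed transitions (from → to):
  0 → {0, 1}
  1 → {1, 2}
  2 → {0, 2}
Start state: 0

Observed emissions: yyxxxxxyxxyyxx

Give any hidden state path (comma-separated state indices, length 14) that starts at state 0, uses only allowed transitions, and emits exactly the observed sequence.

  [0] y  {0}  => 0  start
  [1] y  {0}  => 0  0->0 ok
  [2] x  {1,2}  => 1  0->1 ok
  [3] x  {1,2}  => 1  1->1 ok
  [4] x  {1,2}  => 2  1->2 ok
  [5] x  {1,2}  => 2  2->2 ok
  [6] x  {1,2}  => 2  2->2 ok
  [7] y  {0}  => 0  2->0 ok
  [8] x  {1,2}  => 1  0->1 ok
  [9] x  {1,2}  => 2  1->2 ok
  [10] y  {0}  => 0  2->0 ok
  [11] y  {0}  => 0  0->0 ok
  [12] x  {1,2}  => 1  0->1 ok
  [13] x  {1,2}  => 2  1->2 ok

0,0,1,1,2,2,2,0,1,2,0,0,1,2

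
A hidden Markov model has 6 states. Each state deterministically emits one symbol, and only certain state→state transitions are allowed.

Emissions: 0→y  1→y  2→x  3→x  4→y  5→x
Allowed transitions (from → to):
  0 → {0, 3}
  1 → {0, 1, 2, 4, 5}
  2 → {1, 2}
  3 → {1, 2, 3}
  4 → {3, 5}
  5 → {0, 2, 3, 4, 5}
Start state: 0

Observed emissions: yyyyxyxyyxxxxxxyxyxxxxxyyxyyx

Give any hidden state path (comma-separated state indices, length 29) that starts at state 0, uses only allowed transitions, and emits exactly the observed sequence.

  [0] y  {0,1,4}  => 0  start
  [1] y  {0,1,4}  => 0  0->0 ok
  [2] y  {0,1,4}  => 0  0->0 ok
  [3] y  {0,1,4}  => 0  0->0 ok
  [4] x  {2,3,5}  => 3  0->3 ok
  [5] y  {0,1,4}  => 1  3->1 ok
  [6] x  {2,3,5}  => 2  1->2 ok
  [7] y  {0,1,4}  => 1  2->1 ok
  [8] y  {0,1,4}  => 4  1->4 ok
  [9] x  {2,3,5}  => 5  4->5 ok
  [10] x  {2,3,5}  => 2  5->2 ok
  [11] x  {2,3,5}  => 2  2->2 ok
  [12] x  {2,3,5}  => 2  2->2 ok
  [13] x  {2,3,5}  => 2  2->2 ok
  [14] x  {2,3,5}  => 2  2->2 ok
  [15] y  {0,1,4}  => 1  2->1 ok
  [16] x  {2,3,5}  => 5  1->5 ok
  [17] y  {0,1,4}  => 4  5->4 ok
  [18] x  {2,3,5}  => 5  4->5 ok
  [19] x  {2,3,5}  => 3  5->3 ok
  [20] x  {2,3,5}  => 3  3->3 ok
  [21] x  {2,3,5}  => 2  3->2 ok
  [22] x  {2,3,5}  => 2  2->2 ok
  [23] y  {0,1,4}  => 1  2->1 ok
  [24] y  {0,1,4}  => 4  1->4 ok
  [25] x  {2,3,5}  => 5  4->5 ok
  [26] y  {0,1,4}  => 0  5->0 ok
  [27] y  {0,1,4}  => 0  0->0 ok
  [28] x  {2,3,5}  => 3  0->3 ok

0,0,0,0,3,1,2,1,4,5,2,2,2,2,2,1,5,4,5,3,3,2,2,1,4,5,0,0,3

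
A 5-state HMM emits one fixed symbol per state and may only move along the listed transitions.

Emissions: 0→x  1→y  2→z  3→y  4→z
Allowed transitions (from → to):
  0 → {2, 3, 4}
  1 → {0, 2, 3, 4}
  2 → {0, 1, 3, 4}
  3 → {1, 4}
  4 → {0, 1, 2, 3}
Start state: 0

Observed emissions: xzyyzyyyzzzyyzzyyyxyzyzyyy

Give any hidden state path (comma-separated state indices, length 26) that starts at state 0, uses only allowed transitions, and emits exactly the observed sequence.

0,4,3,1,2,3,1,3,4,2,4,3,1,2,4,1,3,1,0,3,4,1,4,3,1,3

  [0] x  {0}  => 0  start
  [1] z  {2,4}  => 4  0->4 ok
  [2] y  {1,3}  => 3  4->3 ok
  [3] y  {1,3}  => 1  3->1 ok
  [4] z  {2,4}  => 2  1->2 ok
  [5] y  {1,3}  => 3  2->3 ok
  [6] y  {1,3}  => 1  3->1 ok
  [7] y  {1,3}  => 3  1->3 ok
  [8] z  {2,4}  => 4  3->4 ok
  [9] z  {2,4}  => 2  4->2 ok
  [10] z  {2,4}  => 4  2->4 ok
  [11] y  {1,3}  => 3  4->3 ok
  [12] y  {1,3}  => 1  3->1 ok
  [13] z  {2,4}  => 2  1->2 ok
  [14] z  {2,4}  => 4  2->4 ok
  [15] y  {1,3}  => 1  4->1 ok
  [16] y  {1,3}  => 3  1->3 ok
  [17] y  {1,3}  => 1  3->1 ok
  [18] x  {0}  => 0  1->0 ok
  [19] y  {1,3}  => 3  0->3 ok
  [20] z  {2,4}  => 4  3->4 ok
  [21] y  {1,3}  => 1  4->1 ok
  [22] z  {2,4}  => 4  1->4 ok
  [23] y  {1,3}  => 3  4->3 ok
  [24] y  {1,3}  => 1  3->1 ok
  [25] y  {1,3}  => 3  1->3 ok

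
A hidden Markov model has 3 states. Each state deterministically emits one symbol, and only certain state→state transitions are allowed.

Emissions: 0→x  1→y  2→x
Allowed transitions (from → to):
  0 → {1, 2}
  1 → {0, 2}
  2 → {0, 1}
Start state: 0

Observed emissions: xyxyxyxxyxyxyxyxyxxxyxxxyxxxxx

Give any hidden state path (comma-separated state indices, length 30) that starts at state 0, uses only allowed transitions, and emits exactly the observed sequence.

  t0 'x' -> {0,2}, take 0 (start)
  t1 'y' -> {1}, take 1 (0->1 ok)
  t2 'x' -> {0,2}, take 0 (1->0 ok)
  t3 'y' -> {1}, take 1 (0->1 ok)
  t4 'x' -> {0,2}, take 2 (1->2 ok)
  t5 'y' -> {1}, take 1 (2->1 ok)
  t6 'x' -> {0,2}, take 0 (1->0 ok)
  t7 'x' -> {0,2}, take 2 (0->2 ok)
  t8 'y' -> {1}, take 1 (2->1 ok)
  t9 'x' -> {0,2}, take 0 (1->0 ok)
  t10 'y' -> {1}, take 1 (0->1 ok)
  t11 'x' -> {0,2}, take 2 (1->2 ok)
  t12 'y' -> {1}, take 1 (2->1 ok)
  t13 'x' -> {0,2}, take 2 (1->2 ok)
  t14 'y' -> {1}, take 1 (2->1 ok)
  t15 'x' -> {0,2}, take 0 (1->0 ok)
  t16 'y' -> {1}, take 1 (0->1 ok)
  t17 'x' -> {0,2}, take 0 (1->0 ok)
  t18 'x' -> {0,2}, take 2 (0->2 ok)
  t19 'x' -> {0,2}, take 0 (2->0 ok)
  t20 'y' -> {1}, take 1 (0->1 ok)
  t21 'x' -> {0,2}, take 0 (1->0 ok)
  t22 'x' -> {0,2}, take 2 (0->2 ok)
  t23 'x' -> {0,2}, take 0 (2->0 ok)
  t24 'y' -> {1}, take 1 (0->1 ok)
  t25 'x' -> {0,2}, take 2 (1->2 ok)
  t26 'x' -> {0,2}, take 0 (2->0 ok)
  t27 'x' -> {0,2}, take 2 (0->2 ok)
  t28 'x' -> {0,2}, take 0 (2->0 ok)
  t29 'x' -> {0,2}, take 2 (0->2 ok)

0,1,0,1,2,1,0,2,1,0,1,2,1,2,1,0,1,0,2,0,1,0,2,0,1,2,0,2,0,2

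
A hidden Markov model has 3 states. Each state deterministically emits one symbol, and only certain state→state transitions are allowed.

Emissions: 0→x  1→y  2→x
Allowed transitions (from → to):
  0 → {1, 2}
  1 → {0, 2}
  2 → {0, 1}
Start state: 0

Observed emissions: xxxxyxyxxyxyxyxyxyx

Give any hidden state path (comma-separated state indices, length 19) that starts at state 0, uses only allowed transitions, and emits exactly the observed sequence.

0,2,0,2,1,0,1,2,0,1,2,1,0,1,2,1,2,1,0

  [0] x  {0,2}  => 0  start
  [1] x  {0,2}  => 2  0->2 ok
  [2] x  {0,2}  => 0  2->0 ok
  [3] x  {0,2}  => 2  0->2 ok
  [4] y  {1}  => 1  2->1 ok
  [5] x  {0,2}  => 0  1->0 ok
  [6] y  {1}  => 1  0->1 ok
  [7] x  {0,2}  => 2  1->2 ok
  [8] x  {0,2}  => 0  2->0 ok
  [9] y  {1}  => 1  0->1 ok
  [10] x  {0,2}  => 2  1->2 ok
  [11] y  {1}  => 1  2->1 ok
  [12] x  {0,2}  => 0  1->0 ok
  [13] y  {1}  => 1  0->1 ok
  [14] x  {0,2}  => 2  1->2 ok
  [15] y  {1}  => 1  2->1 ok
  [16] x  {0,2}  => 2  1->2 ok
  [17] y  {1}  => 1  2->1 ok
  [18] x  {0,2}  => 0  1->0 ok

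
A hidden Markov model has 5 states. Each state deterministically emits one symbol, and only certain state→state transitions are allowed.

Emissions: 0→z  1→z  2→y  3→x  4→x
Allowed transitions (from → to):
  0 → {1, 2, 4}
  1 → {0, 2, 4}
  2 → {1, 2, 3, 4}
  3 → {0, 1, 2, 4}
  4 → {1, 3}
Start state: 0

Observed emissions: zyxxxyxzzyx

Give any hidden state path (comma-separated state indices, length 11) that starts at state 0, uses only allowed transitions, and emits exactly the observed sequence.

0,2,3,4,3,2,4,1,0,2,3

  pos 0: z in {0,1}, choose 0; start
  pos 1: y in {2}, choose 2; 0->2 ok
  pos 2: x in {3,4}, choose 3; 2->3 ok
  pos 3: x in {3,4}, choose 4; 3->4 ok
  pos 4: x in {3,4}, choose 3; 4->3 ok
  pos 5: y in {2}, choose 2; 3->2 ok
  pos 6: x in {3,4}, choose 4; 2->4 ok
  pos 7: z in {0,1}, choose 1; 4->1 ok
  pos 8: z in {0,1}, choose 0; 1->0 ok
  pos 9: y in {2}, choose 2; 0->2 ok
  pos 10: x in {3,4}, choose 3; 2->3 ok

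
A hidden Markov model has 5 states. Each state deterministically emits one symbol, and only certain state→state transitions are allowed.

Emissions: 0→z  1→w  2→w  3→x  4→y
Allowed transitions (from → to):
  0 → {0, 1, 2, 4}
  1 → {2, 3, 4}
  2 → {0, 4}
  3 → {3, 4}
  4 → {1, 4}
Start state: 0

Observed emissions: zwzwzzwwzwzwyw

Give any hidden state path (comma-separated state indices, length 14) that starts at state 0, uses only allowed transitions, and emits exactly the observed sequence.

  0: obs=z cand={0} pick 0 [start]
  1: obs=w cand={1,2} pick 2 [0->2 ok]
  2: obs=z cand={0} pick 0 [2->0 ok]
  3: obs=w cand={1,2} pick 2 [0->2 ok]
  4: obs=z cand={0} pick 0 [2->0 ok]
  5: obs=z cand={0} pick 0 [0->0 ok]
  6: obs=w cand={1,2} pick 1 [0->1 ok]
  7: obs=w cand={1,2} pick 2 [1->2 ok]
  8: obs=z cand={0} pick 0 [2->0 ok]
  9: obs=w cand={1,2} pick 2 [0->2 ok]
  10: obs=z cand={0} pick 0 [2->0 ok]
  11: obs=w cand={1,2} pick 2 [0->2 ok]
  12: obs=y cand={4} pick 4 [2->4 ok]
  13: obs=w cand={1,2} pick 1 [4->1 ok]

0,2,0,2,0,0,1,2,0,2,0,2,4,1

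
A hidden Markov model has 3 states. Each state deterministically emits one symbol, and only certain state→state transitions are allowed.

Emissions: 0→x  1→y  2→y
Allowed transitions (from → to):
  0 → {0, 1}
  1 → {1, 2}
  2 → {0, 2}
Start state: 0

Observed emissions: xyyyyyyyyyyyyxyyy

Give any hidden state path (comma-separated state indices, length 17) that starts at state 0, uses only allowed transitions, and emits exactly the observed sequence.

  0: obs=x cand={0} pick 0 [start]
  1: obs=y cand={1,2} pick 1 [0->1 ok]
  2: obs=y cand={1,2} pick 1 [1->1 ok]
  3: obs=y cand={1,2} pick 1 [1->1 ok]
  4: obs=y cand={1,2} pick 1 [1->1 ok]
  5: obs=y cand={1,2} pick 1 [1->1 ok]
  6: obs=y cand={1,2} pick 1 [1->1 ok]
  7: obs=y cand={1,2} pick 2 [1->2 ok]
  8: obs=y cand={1,2} pick 2 [2->2 ok]
  9: obs=y cand={1,2} pick 2 [2->2 ok]
  10: obs=y cand={1,2} pick 2 [2->2 ok]
  11: obs=y cand={1,2} pick 2 [2->2 ok]
  12: obs=y cand={1,2} pick 2 [2->2 ok]
  13: obs=x cand={0} pick 0 [2->0 ok]
  14: obs=y cand={1,2} pick 1 [0->1 ok]
  15: obs=y cand={1,2} pick 2 [1->2 ok]
  16: obs=y cand={1,2} pick 2 [2->2 ok]

0,1,1,1,1,1,1,2,2,2,2,2,2,0,1,2,2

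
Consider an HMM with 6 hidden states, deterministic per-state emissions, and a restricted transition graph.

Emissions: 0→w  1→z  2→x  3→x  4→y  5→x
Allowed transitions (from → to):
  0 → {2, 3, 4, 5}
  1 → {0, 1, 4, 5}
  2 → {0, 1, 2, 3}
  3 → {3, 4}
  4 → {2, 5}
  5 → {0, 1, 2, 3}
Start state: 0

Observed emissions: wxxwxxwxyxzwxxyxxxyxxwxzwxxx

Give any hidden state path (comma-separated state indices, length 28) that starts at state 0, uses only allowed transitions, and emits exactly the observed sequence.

0,2,2,0,5,2,0,3,4,2,1,0,2,3,4,2,3,3,4,2,2,0,2,1,0,3,3,3

  0: obs=w cand={0} pick 0 [start]
  1: obs=x cand={2,3,5} pick 2 [0->2 ok]
  2: obs=x cand={2,3,5} pick 2 [2->2 ok]
  3: obs=w cand={0} pick 0 [2->0 ok]
  4: obs=x cand={2,3,5} pick 5 [0->5 ok]
  5: obs=x cand={2,3,5} pick 2 [5->2 ok]
  6: obs=w cand={0} pick 0 [2->0 ok]
  7: obs=x cand={2,3,5} pick 3 [0->3 ok]
  8: obs=y cand={4} pick 4 [3->4 ok]
  9: obs=x cand={2,3,5} pick 2 [4->2 ok]
  10: obs=z cand={1} pick 1 [2->1 ok]
  11: obs=w cand={0} pick 0 [1->0 ok]
  12: obs=x cand={2,3,5} pick 2 [0->2 ok]
  13: obs=x cand={2,3,5} pick 3 [2->3 ok]
  14: obs=y cand={4} pick 4 [3->4 ok]
  15: obs=x cand={2,3,5} pick 2 [4->2 ok]
  16: obs=x cand={2,3,5} pick 3 [2->3 ok]
  17: obs=x cand={2,3,5} pick 3 [3->3 ok]
  18: obs=y cand={4} pick 4 [3->4 ok]
  19: obs=x cand={2,3,5} pick 2 [4->2 ok]
  20: obs=x cand={2,3,5} pick 2 [2->2 ok]
  21: obs=w cand={0} pick 0 [2->0 ok]
  22: obs=x cand={2,3,5} pick 2 [0->2 ok]
  23: obs=z cand={1} pick 1 [2->1 ok]
  24: obs=w cand={0} pick 0 [1->0 ok]
  25: obs=x cand={2,3,5} pick 3 [0->3 ok]
  26: obs=x cand={2,3,5} pick 3 [3->3 ok]
  27: obs=x cand={2,3,5} pick 3 [3->3 ok]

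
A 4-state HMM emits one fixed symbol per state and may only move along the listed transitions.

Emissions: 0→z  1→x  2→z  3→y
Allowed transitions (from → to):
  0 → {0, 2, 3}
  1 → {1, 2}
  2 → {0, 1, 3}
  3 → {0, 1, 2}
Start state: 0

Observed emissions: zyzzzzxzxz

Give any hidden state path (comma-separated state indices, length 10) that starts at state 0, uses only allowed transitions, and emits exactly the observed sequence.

  pos 0: z in {0,2}, choose 0; start
  pos 1: y in {3}, choose 3; 0->3 ok
  pos 2: z in {0,2}, choose 0; 3->0 ok
  pos 3: z in {0,2}, choose 2; 0->2 ok
  pos 4: z in {0,2}, choose 0; 2->0 ok
  pos 5: z in {0,2}, choose 2; 0->2 ok
  pos 6: x in {1}, choose 1; 2->1 ok
  pos 7: z in {0,2}, choose 2; 1->2 ok
  pos 8: x in {1}, choose 1; 2->1 ok
  pos 9: z in {0,2}, choose 2; 1->2 ok

0,3,0,2,0,2,1,2,1,2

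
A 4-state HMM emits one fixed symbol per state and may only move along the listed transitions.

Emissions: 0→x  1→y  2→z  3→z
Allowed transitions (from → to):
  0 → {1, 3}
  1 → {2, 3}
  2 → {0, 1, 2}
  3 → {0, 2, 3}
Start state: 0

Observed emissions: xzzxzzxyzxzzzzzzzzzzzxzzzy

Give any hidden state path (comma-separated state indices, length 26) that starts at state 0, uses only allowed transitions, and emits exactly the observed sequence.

  [0] x  {0}  => 0  start
  [1] z  {2,3}  => 3  0->3 ok
  [2] z  {2,3}  => 2  3->2 ok
  [3] x  {0}  => 0  2->0 ok
  [4] z  {2,3}  => 3  0->3 ok
  [5] z  {2,3}  => 2  3->2 ok
  [6] x  {0}  => 0  2->0 ok
  [7] y  {1}  => 1  0->1 ok
  [8] z  {2,3}  => 3  1->3 ok
  [9] x  {0}  => 0  3->0 ok
  [10] z  {2,3}  => 3  0->3 ok
  [11] z  {2,3}  => 3  3->3 ok
  [12] z  {2,3}  => 3  3->3 ok
  [13] z  {2,3}  => 3  3->3 ok
  [14] z  {2,3}  => 3  3->3 ok
  [15] z  {2,3}  => 3  3->3 ok
  [16] z  {2,3}  => 3  3->3 ok
  [17] z  {2,3}  => 3  3->3 ok
  [18] z  {2,3}  => 2  3->2 ok
  [19] z  {2,3}  => 2  2->2 ok
  [20] z  {2,3}  => 2  2->2 ok
  [21] x  {0}  => 0  2->0 ok
  [22] z  {2,3}  => 3  0->3 ok
  [23] z  {2,3}  => 2  3->2 ok
  [24] z  {2,3}  => 2  2->2 ok
  [25] y  {1}  => 1  2->1 ok

0,3,2,0,3,2,0,1,3,0,3,3,3,3,3,3,3,3,2,2,2,0,3,2,2,1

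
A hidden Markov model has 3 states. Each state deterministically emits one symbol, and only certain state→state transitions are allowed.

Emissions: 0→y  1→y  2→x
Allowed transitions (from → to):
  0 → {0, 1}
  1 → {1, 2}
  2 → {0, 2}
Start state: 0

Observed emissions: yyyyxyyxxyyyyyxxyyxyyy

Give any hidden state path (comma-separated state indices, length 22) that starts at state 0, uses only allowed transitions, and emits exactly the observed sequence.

0,0,0,1,2,0,1,2,2,0,1,1,1,1,2,2,0,1,2,0,0,1

  0: obs=y cand={0,1} pick 0 [start]
  1: obs=y cand={0,1} pick 0 [0->0 ok]
  2: obs=y cand={0,1} pick 0 [0->0 ok]
  3: obs=y cand={0,1} pick 1 [0->1 ok]
  4: obs=x cand={2} pick 2 [1->2 ok]
  5: obs=y cand={0,1} pick 0 [2->0 ok]
  6: obs=y cand={0,1} pick 1 [0->1 ok]
  7: obs=x cand={2} pick 2 [1->2 ok]
  8: obs=x cand={2} pick 2 [2->2 ok]
  9: obs=y cand={0,1} pick 0 [2->0 ok]
  10: obs=y cand={0,1} pick 1 [0->1 ok]
  11: obs=y cand={0,1} pick 1 [1->1 ok]
  12: obs=y cand={0,1} pick 1 [1->1 ok]
  13: obs=y cand={0,1} pick 1 [1->1 ok]
  14: obs=x cand={2} pick 2 [1->2 ok]
  15: obs=x cand={2} pick 2 [2->2 ok]
  16: obs=y cand={0,1} pick 0 [2->0 ok]
  17: obs=y cand={0,1} pick 1 [0->1 ok]
  18: obs=x cand={2} pick 2 [1->2 ok]
  19: obs=y cand={0,1} pick 0 [2->0 ok]
  20: obs=y cand={0,1} pick 0 [0->0 ok]
  21: obs=y cand={0,1} pick 1 [0->1 ok]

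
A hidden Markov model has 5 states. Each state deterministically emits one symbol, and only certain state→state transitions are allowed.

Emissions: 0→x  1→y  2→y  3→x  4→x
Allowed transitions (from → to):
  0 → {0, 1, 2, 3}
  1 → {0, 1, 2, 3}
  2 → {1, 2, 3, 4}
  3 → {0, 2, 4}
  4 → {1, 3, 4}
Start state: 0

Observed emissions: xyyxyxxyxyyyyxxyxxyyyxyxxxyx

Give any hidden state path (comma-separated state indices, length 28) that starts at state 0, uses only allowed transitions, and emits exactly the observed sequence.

0,1,1,3,2,4,4,1,0,2,1,1,1,3,0,2,3,4,1,1,2,3,2,3,0,3,2,4

  pos 0: x in {0,3,4}, choose 0; start
  pos 1: y in {1,2}, choose 1; 0->1 ok
  pos 2: y in {1,2}, choose 1; 1->1 ok
  pos 3: x in {0,3,4}, choose 3; 1->3 ok
  pos 4: y in {1,2}, choose 2; 3->2 ok
  pos 5: x in {0,3,4}, choose 4; 2->4 ok
  pos 6: x in {0,3,4}, choose 4; 4->4 ok
  pos 7: y in {1,2}, choose 1; 4->1 ok
  pos 8: x in {0,3,4}, choose 0; 1->0 ok
  pos 9: y in {1,2}, choose 2; 0->2 ok
  pos 10: y in {1,2}, choose 1; 2->1 ok
  pos 11: y in {1,2}, choose 1; 1->1 ok
  pos 12: y in {1,2}, choose 1; 1->1 ok
  pos 13: x in {0,3,4}, choose 3; 1->3 ok
  pos 14: x in {0,3,4}, choose 0; 3->0 ok
  pos 15: y in {1,2}, choose 2; 0->2 ok
  pos 16: x in {0,3,4}, choose 3; 2->3 ok
  pos 17: x in {0,3,4}, choose 4; 3->4 ok
  pos 18: y in {1,2}, choose 1; 4->1 ok
  pos 19: y in {1,2}, choose 1; 1->1 ok
  pos 20: y in {1,2}, choose 2; 1->2 ok
  pos 21: x in {0,3,4}, choose 3; 2->3 ok
  pos 22: y in {1,2}, choose 2; 3->2 ok
  pos 23: x in {0,3,4}, choose 3; 2->3 ok
  pos 24: x in {0,3,4}, choose 0; 3->0 ok
  pos 25: x in {0,3,4}, choose 3; 0->3 ok
  pos 26: y in {1,2}, choose 2; 3->2 ok
  pos 27: x in {0,3,4}, choose 4; 2->4 ok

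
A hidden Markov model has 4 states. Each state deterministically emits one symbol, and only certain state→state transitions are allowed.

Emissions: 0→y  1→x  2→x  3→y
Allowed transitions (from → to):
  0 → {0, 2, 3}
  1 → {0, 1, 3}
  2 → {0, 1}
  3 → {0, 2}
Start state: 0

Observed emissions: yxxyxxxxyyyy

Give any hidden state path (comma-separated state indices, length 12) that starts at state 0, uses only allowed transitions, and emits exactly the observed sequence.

  [0] y  {0,3}  => 0  start
  [1] x  {1,2}  => 2  0->2 ok
  [2] x  {1,2}  => 1  2->1 ok
  [3] y  {0,3}  => 3  1->3 ok
  [4] x  {1,2}  => 2  3->2 ok
  [5] x  {1,2}  => 1  2->1 ok
  [6] x  {1,2}  => 1  1->1 ok
  [7] x  {1,2}  => 1  1->1 ok
  [8] y  {0,3}  => 0  1->0 ok
  [9] y  {0,3}  => 0  0->0 ok
  [10] y  {0,3}  => 0  0->0 ok
  [11] y  {0,3}  => 3  0->3 ok

0,2,1,3,2,1,1,1,0,0,0,3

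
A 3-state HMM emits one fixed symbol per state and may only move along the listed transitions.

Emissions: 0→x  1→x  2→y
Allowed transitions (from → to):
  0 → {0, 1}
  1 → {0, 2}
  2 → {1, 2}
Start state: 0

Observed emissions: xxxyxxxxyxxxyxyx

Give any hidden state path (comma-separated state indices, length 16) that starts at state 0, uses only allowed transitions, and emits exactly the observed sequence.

0,0,1,2,1,0,0,1,2,1,0,1,2,1,2,1

  [0] x  {0,1}  => 0  start
  [1] x  {0,1}  => 0  0->0 ok
  [2] x  {0,1}  => 1  0->1 ok
  [3] y  {2}  => 2  1->2 ok
  [4] x  {0,1}  => 1  2->1 ok
  [5] x  {0,1}  => 0  1->0 ok
  [6] x  {0,1}  => 0  0->0 ok
  [7] x  {0,1}  => 1  0->1 ok
  [8] y  {2}  => 2  1->2 ok
  [9] x  {0,1}  => 1  2->1 ok
  [10] x  {0,1}  => 0  1->0 ok
  [11] x  {0,1}  => 1  0->1 ok
  [12] y  {2}  => 2  1->2 ok
  [13] x  {0,1}  => 1  2->1 ok
  [14] y  {2}  => 2  1->2 ok
  [15] x  {0,1}  => 1  2->1 ok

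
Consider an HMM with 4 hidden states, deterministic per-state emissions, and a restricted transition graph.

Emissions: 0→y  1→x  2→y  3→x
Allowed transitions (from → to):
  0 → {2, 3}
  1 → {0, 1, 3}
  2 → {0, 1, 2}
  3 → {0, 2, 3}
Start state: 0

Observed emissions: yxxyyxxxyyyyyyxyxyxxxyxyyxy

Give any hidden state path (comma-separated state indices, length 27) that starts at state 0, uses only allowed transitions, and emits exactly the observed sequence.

  pos 0: y in {0,2}, choose 0; start
  pos 1: x in {1,3}, choose 3; 0->3 ok
  pos 2: x in {1,3}, choose 3; 3->3 ok
  pos 3: y in {0,2}, choose 2; 3->2 ok
  pos 4: y in {0,2}, choose 0; 2->0 ok
  pos 5: x in {1,3}, choose 3; 0->3 ok
  pos 6: x in {1,3}, choose 3; 3->3 ok
  pos 7: x in {1,3}, choose 3; 3->3 ok
  pos 8: y in {0,2}, choose 2; 3->2 ok
  pos 9: y in {0,2}, choose 2; 2->2 ok
  pos 10: y in {0,2}, choose 2; 2->2 ok
  pos 11: y in {0,2}, choose 2; 2->2 ok
  pos 12: y in {0,2}, choose 2; 2->2 ok
  pos 13: y in {0,2}, choose 0; 2->0 ok
  pos 14: x in {1,3}, choose 3; 0->3 ok
  pos 15: y in {0,2}, choose 0; 3->0 ok
  pos 16: x in {1,3}, choose 3; 0->3 ok
  pos 17: y in {0,2}, choose 2; 3->2 ok
  pos 18: x in {1,3}, choose 1; 2->1 ok
  pos 19: x in {1,3}, choose 1; 1->1 ok
  pos 20: x in {1,3}, choose 3; 1->3 ok
  pos 21: y in {0,2}, choose 0; 3->0 ok
  pos 22: x in {1,3}, choose 3; 0->3 ok
  pos 23: y in {0,2}, choose 2; 3->2 ok
  pos 24: y in {0,2}, choose 2; 2->2 ok
  pos 25: x in {1,3}, choose 1; 2->1 ok
  pos 26: y in {0,2}, choose 0; 1->0 ok

0,3,3,2,0,3,3,3,2,2,2,2,2,0,3,0,3,2,1,1,3,0,3,2,2,1,0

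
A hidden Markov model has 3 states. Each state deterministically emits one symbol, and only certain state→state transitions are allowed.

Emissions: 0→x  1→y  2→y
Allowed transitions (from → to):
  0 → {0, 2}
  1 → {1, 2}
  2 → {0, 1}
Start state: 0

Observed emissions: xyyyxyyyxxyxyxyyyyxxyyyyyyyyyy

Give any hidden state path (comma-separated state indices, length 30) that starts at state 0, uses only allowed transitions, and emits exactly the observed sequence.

  t0 'x' -> {0}, take 0 (start)
  t1 'y' -> {1,2}, take 2 (0->2 ok)
  t2 'y' -> {1,2}, take 1 (2->1 ok)
  t3 'y' -> {1,2}, take 2 (1->2 ok)
  t4 'x' -> {0}, take 0 (2->0 ok)
  t5 'y' -> {1,2}, take 2 (0->2 ok)
  t6 'y' -> {1,2}, take 1 (2->1 ok)
  t7 'y' -> {1,2}, take 2 (1->2 ok)
  t8 'x' -> {0}, take 0 (2->0 ok)
  t9 'x' -> {0}, take 0 (0->0 ok)
  t10 'y' -> {1,2}, take 2 (0->2 ok)
  t11 'x' -> {0}, take 0 (2->0 ok)
  t12 'y' -> {1,2}, take 2 (0->2 ok)
  t13 'x' -> {0}, take 0 (2->0 ok)
  t14 'y' -> {1,2}, take 2 (0->2 ok)
  t15 'y' -> {1,2}, take 1 (2->1 ok)
  t16 'y' -> {1,2}, take 1 (1->1 ok)
  t17 'y' -> {1,2}, take 2 (1->2 ok)
  t18 'x' -> {0}, take 0 (2->0 ok)
  t19 'x' -> {0}, take 0 (0->0 ok)
  t20 'y' -> {1,2}, take 2 (0->2 ok)
  t21 'y' -> {1,2}, take 1 (2->1 ok)
  t22 'y' -> {1,2}, take 1 (1->1 ok)
  t23 'y' -> {1,2}, take 1 (1->1 ok)
  t24 'y' -> {1,2}, take 1 (1->1 ok)
  t25 'y' -> {1,2}, take 2 (1->2 ok)
  t26 'y' -> {1,2}, take 1 (2->1 ok)
  t27 'y' -> {1,2}, take 1 (1->1 ok)
  t28 'y' -> {1,2}, take 2 (1->2 ok)
  t29 'y' -> {1,2}, take 1 (2->1 ok)

0,2,1,2,0,2,1,2,0,0,2,0,2,0,2,1,1,2,0,0,2,1,1,1,1,2,1,1,2,1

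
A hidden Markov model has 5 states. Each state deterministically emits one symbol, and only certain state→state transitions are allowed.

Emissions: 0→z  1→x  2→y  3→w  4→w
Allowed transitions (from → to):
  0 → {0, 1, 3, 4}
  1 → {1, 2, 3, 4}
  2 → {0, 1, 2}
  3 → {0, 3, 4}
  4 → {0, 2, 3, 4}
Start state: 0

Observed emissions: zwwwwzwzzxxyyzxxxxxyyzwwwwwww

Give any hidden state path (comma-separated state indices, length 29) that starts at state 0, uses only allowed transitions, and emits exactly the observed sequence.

0,3,3,3,4,0,4,0,0,1,1,2,2,0,1,1,1,1,1,2,2,0,3,3,3,3,4,4,3

  [0] z  {0}  => 0  start
  [1] w  {3,4}  => 3  0->3 ok
  [2] w  {3,4}  => 3  3->3 ok
  [3] w  {3,4}  => 3  3->3 ok
  [4] w  {3,4}  => 4  3->4 ok
  [5] z  {0}  => 0  4->0 ok
  [6] w  {3,4}  => 4  0->4 ok
  [7] z  {0}  => 0  4->0 ok
  [8] z  {0}  => 0  0->0 ok
  [9] x  {1}  => 1  0->1 ok
  [10] x  {1}  => 1  1->1 ok
  [11] y  {2}  => 2  1->2 ok
  [12] y  {2}  => 2  2->2 ok
  [13] z  {0}  => 0  2->0 ok
  [14] x  {1}  => 1  0->1 ok
  [15] x  {1}  => 1  1->1 ok
  [16] x  {1}  => 1  1->1 ok
  [17] x  {1}  => 1  1->1 ok
  [18] x  {1}  => 1  1->1 ok
  [19] y  {2}  => 2  1->2 ok
  [20] y  {2}  => 2  2->2 ok
  [21] z  {0}  => 0  2->0 ok
  [22] w  {3,4}  => 3  0->3 ok
  [23] w  {3,4}  => 3  3->3 ok
  [24] w  {3,4}  => 3  3->3 ok
  [25] w  {3,4}  => 3  3->3 ok
  [26] w  {3,4}  => 4  3->4 ok
  [27] w  {3,4}  => 4  4->4 ok
  [28] w  {3,4}  => 3  4->3 ok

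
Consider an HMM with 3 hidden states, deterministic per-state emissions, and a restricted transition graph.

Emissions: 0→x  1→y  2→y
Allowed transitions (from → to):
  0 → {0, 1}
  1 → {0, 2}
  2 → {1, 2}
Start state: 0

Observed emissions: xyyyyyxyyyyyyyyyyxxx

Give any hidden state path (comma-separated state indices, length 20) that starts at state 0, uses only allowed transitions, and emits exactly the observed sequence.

0,1,2,2,2,1,0,1,2,1,2,2,1,2,2,2,1,0,0,0

  pos 0: x in {0}, choose 0; start
  pos 1: y in {1,2}, choose 1; 0->1 ok
  pos 2: y in {1,2}, choose 2; 1->2 ok
  pos 3: y in {1,2}, choose 2; 2->2 ok
  pos 4: y in {1,2}, choose 2; 2->2 ok
  pos 5: y in {1,2}, choose 1; 2->1 ok
  pos 6: x in {0}, choose 0; 1->0 ok
  pos 7: y in {1,2}, choose 1; 0->1 ok
  pos 8: y in {1,2}, choose 2; 1->2 ok
  pos 9: y in {1,2}, choose 1; 2->1 ok
  pos 10: y in {1,2}, choose 2; 1->2 ok
  pos 11: y in {1,2}, choose 2; 2->2 ok
  pos 12: y in {1,2}, choose 1; 2->1 ok
  pos 13: y in {1,2}, choose 2; 1->2 ok
  pos 14: y in {1,2}, choose 2; 2->2 ok
  pos 15: y in {1,2}, choose 2; 2->2 ok
  pos 16: y in {1,2}, choose 1; 2->1 ok
  pos 17: x in {0}, choose 0; 1->0 ok
  pos 18: x in {0}, choose 0; 0->0 ok
  pos 19: x in {0}, choose 0; 0->0 ok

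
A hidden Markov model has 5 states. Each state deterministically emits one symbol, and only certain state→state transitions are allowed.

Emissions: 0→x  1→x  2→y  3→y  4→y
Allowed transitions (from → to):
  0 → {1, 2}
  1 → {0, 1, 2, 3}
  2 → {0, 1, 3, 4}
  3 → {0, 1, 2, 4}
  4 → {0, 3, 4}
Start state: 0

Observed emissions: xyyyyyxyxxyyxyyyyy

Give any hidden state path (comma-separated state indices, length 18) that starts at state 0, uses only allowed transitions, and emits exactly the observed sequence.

0,2,3,4,3,2,1,3,1,0,2,3,0,2,3,4,4,3

  0: obs=x cand={0,1} pick 0 [start]
  1: obs=y cand={2,3,4} pick 2 [0->2 ok]
  2: obs=y cand={2,3,4} pick 3 [2->3 ok]
  3: obs=y cand={2,3,4} pick 4 [3->4 ok]
  4: obs=y cand={2,3,4} pick 3 [4->3 ok]
  5: obs=y cand={2,3,4} pick 2 [3->2 ok]
  6: obs=x cand={0,1} pick 1 [2->1 ok]
  7: obs=y cand={2,3,4} pick 3 [1->3 ok]
  8: obs=x cand={0,1} pick 1 [3->1 ok]
  9: obs=x cand={0,1} pick 0 [1->0 ok]
  10: obs=y cand={2,3,4} pick 2 [0->2 ok]
  11: obs=y cand={2,3,4} pick 3 [2->3 ok]
  12: obs=x cand={0,1} pick 0 [3->0 ok]
  13: obs=y cand={2,3,4} pick 2 [0->2 ok]
  14: obs=y cand={2,3,4} pick 3 [2->3 ok]
  15: obs=y cand={2,3,4} pick 4 [3->4 ok]
  16: obs=y cand={2,3,4} pick 4 [4->4 ok]
  17: obs=y cand={2,3,4} pick 3 [4->3 ok]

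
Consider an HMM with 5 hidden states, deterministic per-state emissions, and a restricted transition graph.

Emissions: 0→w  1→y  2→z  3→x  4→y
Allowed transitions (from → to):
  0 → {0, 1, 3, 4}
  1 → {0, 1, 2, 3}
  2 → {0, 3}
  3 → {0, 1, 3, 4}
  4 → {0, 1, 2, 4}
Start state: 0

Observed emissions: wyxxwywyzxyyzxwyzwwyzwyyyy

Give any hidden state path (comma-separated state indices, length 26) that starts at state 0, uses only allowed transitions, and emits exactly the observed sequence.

  t0 'w' -> {0}, take 0 (start)
  t1 'y' -> {1,4}, take 1 (0->1 ok)
  t2 'x' -> {3}, take 3 (1->3 ok)
  t3 'x' -> {3}, take 3 (3->3 ok)
  t4 'w' -> {0}, take 0 (3->0 ok)
  t5 'y' -> {1,4}, take 1 (0->1 ok)
  t6 'w' -> {0}, take 0 (1->0 ok)
  t7 'y' -> {1,4}, take 4 (0->4 ok)
  t8 'z' -> {2}, take 2 (4->2 ok)
  t9 'x' -> {3}, take 3 (2->3 ok)
  t10 'y' -> {1,4}, take 4 (3->4 ok)
  t11 'y' -> {1,4}, take 1 (4->1 ok)
  t12 'z' -> {2}, take 2 (1->2 ok)
  t13 'x' -> {3}, take 3 (2->3 ok)
  t14 'w' -> {0}, take 0 (3->0 ok)
  t15 'y' -> {1,4}, take 4 (0->4 ok)
  t16 'z' -> {2}, take 2 (4->2 ok)
  t17 'w' -> {0}, take 0 (2->0 ok)
  t18 'w' -> {0}, take 0 (0->0 ok)
  t19 'y' -> {1,4}, take 1 (0->1 ok)
  t20 'z' -> {2}, take 2 (1->2 ok)
  t21 'w' -> {0}, take 0 (2->0 ok)
  t22 'y' -> {1,4}, take 4 (0->4 ok)
  t23 'y' -> {1,4}, take 1 (4->1 ok)
  t24 'y' -> {1,4}, take 1 (1->1 ok)
  t25 'y' -> {1,4}, take 1 (1->1 ok)

0,1,3,3,0,1,0,4,2,3,4,1,2,3,0,4,2,0,0,1,2,0,4,1,1,1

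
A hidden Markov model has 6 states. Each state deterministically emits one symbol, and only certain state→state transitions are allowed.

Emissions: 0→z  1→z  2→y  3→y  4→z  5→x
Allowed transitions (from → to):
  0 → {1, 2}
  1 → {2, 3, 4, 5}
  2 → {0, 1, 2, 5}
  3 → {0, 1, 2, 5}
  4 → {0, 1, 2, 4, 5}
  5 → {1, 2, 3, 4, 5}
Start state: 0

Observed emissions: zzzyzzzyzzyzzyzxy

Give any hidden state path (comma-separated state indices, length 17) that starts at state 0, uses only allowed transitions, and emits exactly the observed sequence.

0,1,4,2,1,4,0,2,0,1,3,0,1,3,1,5,2

  0: obs=z cand={0,1,4} pick 0 [start]
  1: obs=z cand={0,1,4} pick 1 [0->1 ok]
  2: obs=z cand={0,1,4} pick 4 [1->4 ok]
  3: obs=y cand={2,3} pick 2 [4->2 ok]
  4: obs=z cand={0,1,4} pick 1 [2->1 ok]
  5: obs=z cand={0,1,4} pick 4 [1->4 ok]
  6: obs=z cand={0,1,4} pick 0 [4->0 ok]
  7: obs=y cand={2,3} pick 2 [0->2 ok]
  8: obs=z cand={0,1,4} pick 0 [2->0 ok]
  9: obs=z cand={0,1,4} pick 1 [0->1 ok]
  10: obs=y cand={2,3} pick 3 [1->3 ok]
  11: obs=z cand={0,1,4} pick 0 [3->0 ok]
  12: obs=z cand={0,1,4} pick 1 [0->1 ok]
  13: obs=y cand={2,3} pick 3 [1->3 ok]
  14: obs=z cand={0,1,4} pick 1 [3->1 ok]
  15: obs=x cand={5} pick 5 [1->5 ok]
  16: obs=y cand={2,3} pick 2 [5->2 ok]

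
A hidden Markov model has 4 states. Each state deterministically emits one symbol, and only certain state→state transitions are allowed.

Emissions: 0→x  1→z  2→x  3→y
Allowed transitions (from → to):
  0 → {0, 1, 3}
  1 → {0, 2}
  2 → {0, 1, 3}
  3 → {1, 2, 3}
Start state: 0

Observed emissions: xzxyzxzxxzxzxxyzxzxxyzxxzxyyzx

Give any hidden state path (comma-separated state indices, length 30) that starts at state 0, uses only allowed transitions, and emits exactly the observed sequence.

0,1,0,3,1,0,1,2,0,1,2,1,2,0,3,1,2,1,0,0,3,1,0,0,1,0,3,3,1,0

  t0 'x' -> {0,2}, take 0 (start)
  t1 'z' -> {1}, take 1 (0->1 ok)
  t2 'x' -> {0,2}, take 0 (1->0 ok)
  t3 'y' -> {3}, take 3 (0->3 ok)
  t4 'z' -> {1}, take 1 (3->1 ok)
  t5 'x' -> {0,2}, take 0 (1->0 ok)
  t6 'z' -> {1}, take 1 (0->1 ok)
  t7 'x' -> {0,2}, take 2 (1->2 ok)
  t8 'x' -> {0,2}, take 0 (2->0 ok)
  t9 'z' -> {1}, take 1 (0->1 ok)
  t10 'x' -> {0,2}, take 2 (1->2 ok)
  t11 'z' -> {1}, take 1 (2->1 ok)
  t12 'x' -> {0,2}, take 2 (1->2 ok)
  t13 'x' -> {0,2}, take 0 (2->0 ok)
  t14 'y' -> {3}, take 3 (0->3 ok)
  t15 'z' -> {1}, take 1 (3->1 ok)
  t16 'x' -> {0,2}, take 2 (1->2 ok)
  t17 'z' -> {1}, take 1 (2->1 ok)
  t18 'x' -> {0,2}, take 0 (1->0 ok)
  t19 'x' -> {0,2}, take 0 (0->0 ok)
  t20 'y' -> {3}, take 3 (0->3 ok)
  t21 'z' -> {1}, take 1 (3->1 ok)
  t22 'x' -> {0,2}, take 0 (1->0 ok)
  t23 'x' -> {0,2}, take 0 (0->0 ok)
  t24 'z' -> {1}, take 1 (0->1 ok)
  t25 'x' -> {0,2}, take 0 (1->0 ok)
  t26 'y' -> {3}, take 3 (0->3 ok)
  t27 'y' -> {3}, take 3 (3->3 ok)
  t28 'z' -> {1}, take 1 (3->1 ok)
  t29 'x' -> {0,2}, take 0 (1->0 ok)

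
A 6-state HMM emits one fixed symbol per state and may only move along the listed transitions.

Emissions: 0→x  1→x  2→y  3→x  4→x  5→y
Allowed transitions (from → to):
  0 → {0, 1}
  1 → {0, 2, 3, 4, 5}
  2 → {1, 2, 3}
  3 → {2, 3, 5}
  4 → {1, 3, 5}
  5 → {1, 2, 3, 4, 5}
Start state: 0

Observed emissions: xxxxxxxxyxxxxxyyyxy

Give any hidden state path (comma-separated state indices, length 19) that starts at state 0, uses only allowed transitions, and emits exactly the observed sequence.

  [0] x  {0,1,3,4}  => 0  start
  [1] x  {0,1,3,4}  => 1  0->1 ok
  [2] x  {0,1,3,4}  => 0  1->0 ok
  [3] x  {0,1,3,4}  => 0  0->0 ok
  [4] x  {0,1,3,4}  => 0  0->0 ok
  [5] x  {0,1,3,4}  => 0  0->0 ok
  [6] x  {0,1,3,4}  => 1  0->1 ok
  [7] x  {0,1,3,4}  => 4  1->4 ok
  [8] y  {2,5}  => 5  4->5 ok
  [9] x  {0,1,3,4}  => 3  5->3 ok
  [10] x  {0,1,3,4}  => 3  3->3 ok
  [11] x  {0,1,3,4}  => 3  3->3 ok
  [12] x  {0,1,3,4}  => 3  3->3 ok
  [13] x  {0,1,3,4}  => 3  3->3 ok
  [14] y  {2,5}  => 2  3->2 ok
  [15] y  {2,5}  => 2  2->2 ok
  [16] y  {2,5}  => 2  2->2 ok
  [17] x  {0,1,3,4}  => 3  2->3 ok
  [18] y  {2,5}  => 5  3->5 ok

0,1,0,0,0,0,1,4,5,3,3,3,3,3,2,2,2,3,5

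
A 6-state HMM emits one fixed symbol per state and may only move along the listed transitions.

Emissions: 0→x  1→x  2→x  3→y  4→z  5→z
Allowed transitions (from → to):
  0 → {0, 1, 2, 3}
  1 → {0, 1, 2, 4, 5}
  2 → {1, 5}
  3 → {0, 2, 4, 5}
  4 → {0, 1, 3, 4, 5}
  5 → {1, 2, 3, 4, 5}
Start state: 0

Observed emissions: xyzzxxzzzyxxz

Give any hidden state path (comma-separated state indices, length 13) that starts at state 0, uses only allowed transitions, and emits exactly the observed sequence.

  0: obs=x cand={0,1,2} pick 0 [start]
  1: obs=y cand={3} pick 3 [0->3 ok]
  2: obs=z cand={4,5} pick 5 [3->5 ok]
  3: obs=z cand={4,5} pick 5 [5->5 ok]
  4: obs=x cand={0,1,2} pick 2 [5->2 ok]
  5: obs=x cand={0,1,2} pick 1 [2->1 ok]
  6: obs=z cand={4,5} pick 5 [1->5 ok]
  7: obs=z cand={4,5} pick 5 [5->5 ok]
  8: obs=z cand={4,5} pick 4 [5->4 ok]
  9: obs=y cand={3} pick 3 [4->3 ok]
  10: obs=x cand={0,1,2} pick 0 [3->0 ok]
  11: obs=x cand={0,1,2} pick 2 [0->2 ok]
  12: obs=z cand={4,5} pick 5 [2->5 ok]

0,3,5,5,2,1,5,5,4,3,0,2,5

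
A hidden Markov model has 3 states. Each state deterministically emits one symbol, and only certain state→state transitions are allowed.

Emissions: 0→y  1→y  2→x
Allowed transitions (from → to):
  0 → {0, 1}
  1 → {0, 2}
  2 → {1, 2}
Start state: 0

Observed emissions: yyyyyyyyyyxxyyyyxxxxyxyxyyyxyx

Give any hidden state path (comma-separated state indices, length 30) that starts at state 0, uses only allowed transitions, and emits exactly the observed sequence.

  pos 0: y in {0,1}, choose 0; start
  pos 1: y in {0,1}, choose 0; 0->0 ok
  pos 2: y in {0,1}, choose 0; 0->0 ok
  pos 3: y in {0,1}, choose 0; 0->0 ok
  pos 4: y in {0,1}, choose 1; 0->1 ok
  pos 5: y in {0,1}, choose 0; 1->0 ok
  pos 6: y in {0,1}, choose 1; 0->1 ok
  pos 7: y in {0,1}, choose 0; 1->0 ok
  pos 8: y in {0,1}, choose 0; 0->0 ok
  pos 9: y in {0,1}, choose 1; 0->1 ok
  pos 10: x in {2}, choose 2; 1->2 ok
  pos 11: x in {2}, choose 2; 2->2 ok
  pos 12: y in {0,1}, choose 1; 2->1 ok
  pos 13: y in {0,1}, choose 0; 1->0 ok
  pos 14: y in {0,1}, choose 0; 0->0 ok
  pos 15: y in {0,1}, choose 1; 0->1 ok
  pos 16: x in {2}, choose 2; 1->2 ok
  pos 17: x in {2}, choose 2; 2->2 ok
  pos 18: x in {2}, choose 2; 2->2 ok
  pos 19: x in {2}, choose 2; 2->2 ok
  pos 20: y in {0,1}, choose 1; 2->1 ok
  pos 21: x in {2}, choose 2; 1->2 ok
  pos 22: y in {0,1}, choose 1; 2->1 ok
  pos 23: x in {2}, choose 2; 1->2 ok
  pos 24: y in {0,1}, choose 1; 2->1 ok
  pos 25: y in {0,1}, choose 0; 1->0 ok
  pos 26: y in {0,1}, choose 1; 0->1 ok
  pos 27: x in {2}, choose 2; 1->2 ok
  pos 28: y in {0,1}, choose 1; 2->1 ok
  pos 29: x in {2}, choose 2; 1->2 ok

0,0,0,0,1,0,1,0,0,1,2,2,1,0,0,1,2,2,2,2,1,2,1,2,1,0,1,2,1,2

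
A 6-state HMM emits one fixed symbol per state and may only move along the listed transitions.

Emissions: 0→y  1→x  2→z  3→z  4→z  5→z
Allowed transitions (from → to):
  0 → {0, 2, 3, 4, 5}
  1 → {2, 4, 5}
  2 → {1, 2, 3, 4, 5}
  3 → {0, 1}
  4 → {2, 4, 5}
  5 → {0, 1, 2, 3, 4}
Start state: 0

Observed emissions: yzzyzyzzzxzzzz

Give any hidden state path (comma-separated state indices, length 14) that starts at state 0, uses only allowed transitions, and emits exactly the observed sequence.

0,2,3,0,5,0,4,2,3,1,4,4,5,2

  t0 'y' -> {0}, take 0 (start)
  t1 'z' -> {2,3,4,5}, take 2 (0->2 ok)
  t2 'z' -> {2,3,4,5}, take 3 (2->3 ok)
  t3 'y' -> {0}, take 0 (3->0 ok)
  t4 'z' -> {2,3,4,5}, take 5 (0->5 ok)
  t5 'y' -> {0}, take 0 (5->0 ok)
  t6 'z' -> {2,3,4,5}, take 4 (0->4 ok)
  t7 'z' -> {2,3,4,5}, take 2 (4->2 ok)
  t8 'z' -> {2,3,4,5}, take 3 (2->3 ok)
  t9 'x' -> {1}, take 1 (3->1 ok)
  t10 'z' -> {2,3,4,5}, take 4 (1->4 ok)
  t11 'z' -> {2,3,4,5}, take 4 (4->4 ok)
  t12 'z' -> {2,3,4,5}, take 5 (4->5 ok)
  t13 'z' -> {2,3,4,5}, take 2 (5->2 ok)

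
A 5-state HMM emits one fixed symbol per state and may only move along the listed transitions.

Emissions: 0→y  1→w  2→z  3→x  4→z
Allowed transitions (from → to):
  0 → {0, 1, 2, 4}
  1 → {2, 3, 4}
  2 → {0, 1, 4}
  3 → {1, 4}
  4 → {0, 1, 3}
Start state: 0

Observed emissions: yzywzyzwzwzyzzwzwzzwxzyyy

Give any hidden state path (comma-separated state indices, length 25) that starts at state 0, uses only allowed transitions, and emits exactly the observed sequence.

  t0 'y' -> {0}, take 0 (start)
  t1 'z' -> {2,4}, take 4 (0->4 ok)
  t2 'y' -> {0}, take 0 (4->0 ok)
  t3 'w' -> {1}, take 1 (0->1 ok)
  t4 'z' -> {2,4}, take 4 (1->4 ok)
  t5 'y' -> {0}, take 0 (4->0 ok)
  t6 'z' -> {2,4}, take 2 (0->2 ok)
  t7 'w' -> {1}, take 1 (2->1 ok)
  t8 'z' -> {2,4}, take 4 (1->4 ok)
  t9 'w' -> {1}, take 1 (4->1 ok)
  t10 'z' -> {2,4}, take 2 (1->2 ok)
  t11 'y' -> {0}, take 0 (2->0 ok)
  t12 'z' -> {2,4}, take 2 (0->2 ok)
  t13 'z' -> {2,4}, take 4 (2->4 ok)
  t14 'w' -> {1}, take 1 (4->1 ok)
  t15 'z' -> {2,4}, take 2 (1->2 ok)
  t16 'w' -> {1}, take 1 (2->1 ok)
  t17 'z' -> {2,4}, take 2 (1->2 ok)
  t18 'z' -> {2,4}, take 4 (2->4 ok)
  t19 'w' -> {1}, take 1 (4->1 ok)
  t20 'x' -> {3}, take 3 (1->3 ok)
  t21 'z' -> {2,4}, take 4 (3->4 ok)
  t22 'y' -> {0}, take 0 (4->0 ok)
  t23 'y' -> {0}, take 0 (0->0 ok)
  t24 'y' -> {0}, take 0 (0->0 ok)

0,4,0,1,4,0,2,1,4,1,2,0,2,4,1,2,1,2,4,1,3,4,0,0,0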